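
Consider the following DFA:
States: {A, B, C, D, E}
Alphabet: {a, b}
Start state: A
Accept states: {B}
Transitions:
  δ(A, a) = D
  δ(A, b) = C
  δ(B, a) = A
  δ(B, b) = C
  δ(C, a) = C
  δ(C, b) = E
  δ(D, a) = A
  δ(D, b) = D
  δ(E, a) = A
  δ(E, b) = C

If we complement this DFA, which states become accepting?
Complement accept states = All states \ Original accept states
= {A, B, C, D, E} \ {B}
{A, C, D, E}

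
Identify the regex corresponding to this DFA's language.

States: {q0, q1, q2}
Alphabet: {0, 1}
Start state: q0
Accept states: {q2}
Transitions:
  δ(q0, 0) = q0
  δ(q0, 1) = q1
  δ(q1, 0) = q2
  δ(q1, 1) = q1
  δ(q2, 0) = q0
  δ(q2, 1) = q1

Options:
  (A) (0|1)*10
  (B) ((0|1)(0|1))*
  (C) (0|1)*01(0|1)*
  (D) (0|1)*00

Check each option against the DFA on short strings; one disagreement eliminates an option:
  (A) (0|1)*10: agrees with the DFA on every string of length ≤ 6
  (B) ((0|1)(0|1))*: on ε the DFA stays in q0 and rejects (q0 ∉ Accept), but the regex matches it → eliminate
  (C) (0|1)*01(0|1)*: on '01' the DFA goes q0 → q0 → q1 and rejects (q1 ∉ Accept), but the regex matches it → eliminate
  (D) (0|1)*00: on '00' the DFA goes q0 → q0 → q0 and rejects (q0 ∉ Accept), but the regex matches it → eliminate
Only (A) is consistent with the DFA.
(A) (0|1)*10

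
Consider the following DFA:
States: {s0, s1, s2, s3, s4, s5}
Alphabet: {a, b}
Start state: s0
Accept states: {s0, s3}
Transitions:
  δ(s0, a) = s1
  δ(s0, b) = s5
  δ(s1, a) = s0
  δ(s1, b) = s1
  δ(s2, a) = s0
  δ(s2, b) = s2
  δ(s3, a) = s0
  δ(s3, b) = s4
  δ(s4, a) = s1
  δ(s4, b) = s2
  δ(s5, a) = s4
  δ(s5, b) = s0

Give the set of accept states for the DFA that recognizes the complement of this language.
Complement accept states = All states \ Original accept states
= {s0, s1, s2, s3, s4, s5} \ {s0, s3}
{s1, s2, s4, s5}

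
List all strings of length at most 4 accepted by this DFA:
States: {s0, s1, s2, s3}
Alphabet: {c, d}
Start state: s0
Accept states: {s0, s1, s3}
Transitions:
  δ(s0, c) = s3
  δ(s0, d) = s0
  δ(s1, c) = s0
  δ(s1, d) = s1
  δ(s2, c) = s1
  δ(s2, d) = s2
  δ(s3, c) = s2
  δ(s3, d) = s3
ε, c, d, cd, dc, dd, ccc, cdd, dcd, ddc, ddd, cccc, cccd, ccdc, cdcc, cddd, dccc, dcdd, ddcd, dddc, dddd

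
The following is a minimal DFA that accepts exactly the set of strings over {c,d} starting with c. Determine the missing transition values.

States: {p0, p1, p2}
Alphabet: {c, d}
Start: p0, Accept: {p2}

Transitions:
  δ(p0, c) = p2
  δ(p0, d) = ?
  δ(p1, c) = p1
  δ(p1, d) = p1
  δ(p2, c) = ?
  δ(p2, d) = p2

From the language and accept set, identify what each state tracks — p0: no input read; p1: started with d (dead); p2: started with c.
Each missing δ(q, a) is the state matching the new tracked value after reading a.
δ(p0, d) = p1; δ(p2, c) = p2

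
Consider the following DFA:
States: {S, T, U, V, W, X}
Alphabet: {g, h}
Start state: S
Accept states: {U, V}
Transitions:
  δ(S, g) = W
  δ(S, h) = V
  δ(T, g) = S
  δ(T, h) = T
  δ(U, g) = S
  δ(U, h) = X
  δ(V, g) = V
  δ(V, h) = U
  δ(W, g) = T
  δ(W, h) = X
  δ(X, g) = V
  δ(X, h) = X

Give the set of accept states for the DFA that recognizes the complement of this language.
Complement accept states = All states \ Original accept states
= {S, T, U, V, W, X} \ {U, V}
{S, T, W, X}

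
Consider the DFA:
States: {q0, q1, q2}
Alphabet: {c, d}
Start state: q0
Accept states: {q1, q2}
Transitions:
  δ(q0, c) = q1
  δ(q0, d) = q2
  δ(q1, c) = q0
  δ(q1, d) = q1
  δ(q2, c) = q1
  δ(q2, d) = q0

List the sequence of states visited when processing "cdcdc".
read 'c': q0 → q1
  read 'd': q1 → q1
  read 'c': q1 → q0
  read 'd': q0 → q2
  read 'c': q2 → q1
q0 -> q1 -> q1 -> q0 -> q2 -> q1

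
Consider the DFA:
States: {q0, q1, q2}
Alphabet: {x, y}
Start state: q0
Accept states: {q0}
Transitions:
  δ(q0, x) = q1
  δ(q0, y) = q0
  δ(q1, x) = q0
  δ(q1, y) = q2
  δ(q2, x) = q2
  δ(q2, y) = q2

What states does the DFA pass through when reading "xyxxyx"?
read 'x': q0 → q1
  read 'y': q1 → q2
  read 'x': q2 → q2
  read 'x': q2 → q2
  read 'y': q2 → q2
  read 'x': q2 → q2
q0 -> q1 -> q2 -> q2 -> q2 -> q2 -> q2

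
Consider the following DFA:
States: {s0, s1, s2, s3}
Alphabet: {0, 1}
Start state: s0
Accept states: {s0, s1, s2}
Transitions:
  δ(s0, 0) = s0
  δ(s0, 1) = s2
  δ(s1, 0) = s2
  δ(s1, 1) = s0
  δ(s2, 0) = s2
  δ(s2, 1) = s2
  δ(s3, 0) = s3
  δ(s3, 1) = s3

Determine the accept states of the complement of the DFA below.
Complement accept states = All states \ Original accept states
= {s0, s1, s2, s3} \ {s0, s1, s2}
{s3}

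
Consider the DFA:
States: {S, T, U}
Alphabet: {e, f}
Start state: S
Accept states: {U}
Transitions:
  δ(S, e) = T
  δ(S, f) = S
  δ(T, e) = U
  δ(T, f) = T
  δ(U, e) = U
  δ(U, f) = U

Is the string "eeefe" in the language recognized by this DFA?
Processing string "eeefe":
  S --e--> T
  T --e--> U
  U --e--> U
  U --f--> U
  U --e--> U
Final state: U
Accept states: {U}
Yes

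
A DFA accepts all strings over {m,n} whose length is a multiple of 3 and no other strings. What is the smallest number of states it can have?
By Myhill–Nerode, count the distinguishable equivalence classes: three classes — length mod 3.
3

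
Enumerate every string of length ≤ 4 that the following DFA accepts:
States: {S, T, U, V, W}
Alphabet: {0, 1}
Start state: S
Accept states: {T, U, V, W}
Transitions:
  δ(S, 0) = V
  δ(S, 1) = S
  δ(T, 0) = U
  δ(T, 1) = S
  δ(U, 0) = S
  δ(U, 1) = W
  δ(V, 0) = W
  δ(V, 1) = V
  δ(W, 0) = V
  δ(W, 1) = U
0, 00, 01, 10, 000, 001, 010, 011, 100, 101, 110, 0000, 0001, 0011, 0100, 0101, 0110, 0111, 1000, 1001, 1010, 1011, 1100, 1101, 1110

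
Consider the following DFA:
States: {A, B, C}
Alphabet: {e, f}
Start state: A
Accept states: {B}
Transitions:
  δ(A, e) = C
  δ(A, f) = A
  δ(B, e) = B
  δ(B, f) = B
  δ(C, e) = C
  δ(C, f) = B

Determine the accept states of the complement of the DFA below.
Complement accept states = All states \ Original accept states
= {A, B, C} \ {B}
{A, C}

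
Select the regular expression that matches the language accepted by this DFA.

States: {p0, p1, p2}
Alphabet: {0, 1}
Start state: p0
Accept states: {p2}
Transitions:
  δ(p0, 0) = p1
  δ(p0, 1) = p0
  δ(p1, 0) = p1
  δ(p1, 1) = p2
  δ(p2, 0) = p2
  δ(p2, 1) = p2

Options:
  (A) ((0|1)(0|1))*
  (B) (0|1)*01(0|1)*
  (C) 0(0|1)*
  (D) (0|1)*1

Check each option against the DFA on short strings; one disagreement eliminates an option:
  (A) ((0|1)(0|1))*: on ε the DFA stays in p0 and rejects (p0 ∉ Accept), but the regex matches it → eliminate
  (B) (0|1)*01(0|1)*: agrees with the DFA on every string of length ≤ 6
  (C) 0(0|1)*: on '0' the DFA goes p0 → p1 and rejects (p1 ∉ Accept), but the regex matches it → eliminate
  (D) (0|1)*1: on '1' the DFA goes p0 → p0 and rejects (p0 ∉ Accept), but the regex matches it → eliminate
Only (B) is consistent with the DFA.
(B) (0|1)*01(0|1)*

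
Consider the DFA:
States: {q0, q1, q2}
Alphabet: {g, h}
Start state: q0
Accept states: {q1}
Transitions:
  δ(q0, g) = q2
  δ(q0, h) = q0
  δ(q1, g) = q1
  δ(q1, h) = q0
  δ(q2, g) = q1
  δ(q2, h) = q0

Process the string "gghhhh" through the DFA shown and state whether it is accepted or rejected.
Processing string "gghhhh":
  q0 --g--> q2
  q2 --g--> q1
  q1 --h--> q0
  q0 --h--> q0
  q0 --h--> q0
  q0 --h--> q0
Final state: q0
Accept states: {q1}
No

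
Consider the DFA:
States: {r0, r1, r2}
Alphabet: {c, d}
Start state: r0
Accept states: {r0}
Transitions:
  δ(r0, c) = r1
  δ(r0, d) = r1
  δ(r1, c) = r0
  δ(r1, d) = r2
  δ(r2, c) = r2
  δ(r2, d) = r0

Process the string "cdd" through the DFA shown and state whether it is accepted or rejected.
Processing string "cdd":
  r0 --c--> r1
  r1 --d--> r2
  r2 --d--> r0
Final state: r0
Accept states: {r0}
Yes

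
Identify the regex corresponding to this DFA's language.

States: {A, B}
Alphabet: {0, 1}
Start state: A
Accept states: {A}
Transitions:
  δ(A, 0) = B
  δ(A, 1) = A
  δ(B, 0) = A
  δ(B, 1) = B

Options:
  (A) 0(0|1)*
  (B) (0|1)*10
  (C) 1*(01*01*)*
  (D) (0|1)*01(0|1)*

Check each option against the DFA on short strings; one disagreement eliminates an option:
  (A) 0(0|1)*: on ε the DFA stays in A and accepts (A ∈ Accept), but the regex does not match it → eliminate
  (B) (0|1)*10: on ε the DFA stays in A and accepts (A ∈ Accept), but the regex does not match it → eliminate
  (C) 1*(01*01*)*: agrees with the DFA on every string of length ≤ 6
  (D) (0|1)*01(0|1)*: on ε the DFA stays in A and accepts (A ∈ Accept), but the regex does not match it → eliminate
Only (C) is consistent with the DFA.
(C) 1*(01*01*)*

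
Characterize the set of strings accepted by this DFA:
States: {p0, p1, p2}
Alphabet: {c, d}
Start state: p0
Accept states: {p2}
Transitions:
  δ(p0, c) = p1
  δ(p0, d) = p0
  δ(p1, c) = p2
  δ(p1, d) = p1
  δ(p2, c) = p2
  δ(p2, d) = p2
Testing a few strings:
  'ccdc' → accept
  'ccd' → accept
  'dcd' → reject
  'dcc' → accept
State roles: p0=zero c's seen; p1=one c seen; p2=≥ two c's seen
All strings over {c,d} containing at least two c's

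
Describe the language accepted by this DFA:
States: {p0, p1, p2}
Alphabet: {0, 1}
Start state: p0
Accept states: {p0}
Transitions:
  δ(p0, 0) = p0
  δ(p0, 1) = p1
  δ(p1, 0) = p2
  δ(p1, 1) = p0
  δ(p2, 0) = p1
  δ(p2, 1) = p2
Testing a few strings:
  '0' → accept
  '00' → accept
  '11' → accept
  '01' → reject
State roles: p0=value ≡ 0 (mod 3); p1=value ≡ 1 (mod 3); p2=value ≡ 2 (mod 3)
All binary strings representing a multiple of 3 (read in base 2; leading zeros allowed and ε counts as 0)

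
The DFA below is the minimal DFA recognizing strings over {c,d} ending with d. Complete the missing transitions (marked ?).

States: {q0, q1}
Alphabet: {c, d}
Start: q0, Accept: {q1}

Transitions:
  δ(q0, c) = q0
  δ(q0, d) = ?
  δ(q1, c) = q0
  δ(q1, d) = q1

From the language and accept set, identify what each state tracks — q0: last symbol not d; q1: last symbol is d.
Each missing δ(q, a) is the state matching the new tracked value after reading a.
δ(q0, d) = q1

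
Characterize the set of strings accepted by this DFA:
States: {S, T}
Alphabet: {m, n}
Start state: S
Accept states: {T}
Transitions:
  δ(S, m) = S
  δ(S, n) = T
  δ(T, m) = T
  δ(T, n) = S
Testing a few strings:
  'mm' → reject
  'nm' → accept
  'm' → reject
  'nnm' → reject
State roles: S=even number of n's so far; T=odd number of n's so far
All strings over {m,n} with an odd number of n's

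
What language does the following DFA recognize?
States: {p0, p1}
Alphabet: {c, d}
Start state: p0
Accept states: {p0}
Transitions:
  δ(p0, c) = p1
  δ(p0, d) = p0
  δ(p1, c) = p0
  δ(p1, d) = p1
Testing a few strings:
  'ccd' → accept
  'd' → accept
  'ddc' → reject
  'c' → reject
State roles: p0=even number of c's so far; p1=odd number of c's so far
All strings over {c,d} with an even number of c's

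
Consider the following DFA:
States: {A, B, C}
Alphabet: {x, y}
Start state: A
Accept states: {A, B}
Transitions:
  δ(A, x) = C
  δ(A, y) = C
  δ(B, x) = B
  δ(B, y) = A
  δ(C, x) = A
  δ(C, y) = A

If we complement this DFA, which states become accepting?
Complement accept states = All states \ Original accept states
= {A, B, C} \ {A, B}
{C}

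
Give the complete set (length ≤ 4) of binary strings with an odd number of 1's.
1, 01, 10, 001, 010, 100, 111, 0001, 0010, 0100, 0111, 1000, 1011, 1101, 1110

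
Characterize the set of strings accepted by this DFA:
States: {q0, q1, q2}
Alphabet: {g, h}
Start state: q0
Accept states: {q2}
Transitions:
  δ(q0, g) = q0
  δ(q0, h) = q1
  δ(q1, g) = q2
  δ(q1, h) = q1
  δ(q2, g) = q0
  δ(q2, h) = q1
Testing a few strings:
  'hghg' → accept
  'g' → reject
  'hg' → accept
  'gggh' → reject
State roles: q0=no suffix match; q1=one trailing h; q2=suffix is hg
All strings over {g,h} ending with hg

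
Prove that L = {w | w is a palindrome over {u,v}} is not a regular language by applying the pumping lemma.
Assume L is regular with pumping length p. Idea: pumping the leading u-block breaks the symmetry.
Choose s = u^p v u^p (a palindrome of length 2p+1 ≥ p). By the pumping lemma, s = xyz with |xy| ≤ p, |y| > 0, so y = u^k with k > 0 (xy lies entirely in the first u^p). Then xy²z = u^(p+k) v u^p, which is not a palindrome since p+k ≠ p.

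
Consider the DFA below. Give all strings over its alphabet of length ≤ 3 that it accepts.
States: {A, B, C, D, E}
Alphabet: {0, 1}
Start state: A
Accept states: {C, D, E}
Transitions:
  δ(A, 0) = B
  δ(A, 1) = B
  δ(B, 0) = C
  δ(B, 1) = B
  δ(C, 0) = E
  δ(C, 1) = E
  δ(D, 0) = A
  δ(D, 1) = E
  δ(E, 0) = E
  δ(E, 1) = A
00, 10, 000, 001, 010, 100, 101, 110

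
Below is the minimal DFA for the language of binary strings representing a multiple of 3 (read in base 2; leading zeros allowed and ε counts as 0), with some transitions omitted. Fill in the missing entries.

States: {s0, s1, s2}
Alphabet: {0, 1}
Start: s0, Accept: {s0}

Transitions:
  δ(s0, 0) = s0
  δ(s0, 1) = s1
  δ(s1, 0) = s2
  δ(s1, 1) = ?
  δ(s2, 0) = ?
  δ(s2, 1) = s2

From the language and accept set, identify what each state tracks — s0: value ≡ 0 (mod 3); s1: value ≡ 1 (mod 3); s2: value ≡ 2 (mod 3).
Each missing δ(q, a) is the state matching the new tracked value after reading a.
δ(s1, 1) = s0; δ(s2, 0) = s1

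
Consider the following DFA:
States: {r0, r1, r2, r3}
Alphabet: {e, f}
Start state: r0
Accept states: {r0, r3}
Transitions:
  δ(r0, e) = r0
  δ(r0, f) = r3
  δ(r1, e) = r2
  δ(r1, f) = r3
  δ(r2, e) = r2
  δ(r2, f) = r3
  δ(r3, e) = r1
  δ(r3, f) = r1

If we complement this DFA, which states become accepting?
Complement accept states = All states \ Original accept states
= {r0, r1, r2, r3} \ {r0, r3}
{r1, r2}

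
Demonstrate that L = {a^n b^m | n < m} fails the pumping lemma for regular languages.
Assume L is regular with pumping length p. Idea: pumping up the a-block makes the a-count reach the b-count.
Choose s = a^p b^(p+1) ∈ L. By the pumping lemma, s = xyz with |xy| ≤ p, |y| > 0, so y = a^k with k ≥ 1. Then xy²z = a^(p+k) b^(p+1). Since p+k ≥ p+1, the number of a's is no longer strictly less than the number of b's, so xy²z ∉ L.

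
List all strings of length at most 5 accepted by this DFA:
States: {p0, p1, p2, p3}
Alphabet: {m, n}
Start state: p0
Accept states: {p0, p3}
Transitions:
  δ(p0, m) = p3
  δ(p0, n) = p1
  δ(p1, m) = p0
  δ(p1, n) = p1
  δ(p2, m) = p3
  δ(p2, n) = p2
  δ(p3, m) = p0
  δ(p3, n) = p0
ε, m, mm, mn, nm, mmm, mnm, nmm, nnm, mmmm, mmmn, mmnm, mnmm, mnmn, mnnm, nmmm, nmmn, nmnm, nnmm, nnnm, mmmmm, mmmnm, mmnmm, mmnnm, mnmmm, mnmnm, mnnmm, mnnnm, nmmmm, nmmnm, nmnmm, nmnnm, nnmmm, nnmmn, nnmnm, nnnmm, nnnnm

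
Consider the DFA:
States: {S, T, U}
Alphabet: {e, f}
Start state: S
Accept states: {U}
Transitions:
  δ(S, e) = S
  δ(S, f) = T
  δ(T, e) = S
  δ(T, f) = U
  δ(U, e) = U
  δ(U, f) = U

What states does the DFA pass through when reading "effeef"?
read 'e': S → S
  read 'f': S → T
  read 'f': T → U
  read 'e': U → U
  read 'e': U → U
  read 'f': U → U
S -> S -> T -> U -> U -> U -> U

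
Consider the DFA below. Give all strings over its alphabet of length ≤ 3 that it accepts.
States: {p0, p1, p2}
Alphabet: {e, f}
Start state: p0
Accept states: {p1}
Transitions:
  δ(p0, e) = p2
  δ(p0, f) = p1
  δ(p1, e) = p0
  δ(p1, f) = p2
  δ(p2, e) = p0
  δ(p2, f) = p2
f, eef, fef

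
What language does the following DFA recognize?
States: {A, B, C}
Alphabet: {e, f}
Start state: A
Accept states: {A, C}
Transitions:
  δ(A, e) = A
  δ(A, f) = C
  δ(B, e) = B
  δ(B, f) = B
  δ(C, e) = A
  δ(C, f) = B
Testing a few strings:
  'ff' → reject
  'f' → accept
  'fff' → reject
  'fe' → accept
State roles: A=last symbol not f (ok); B=saw ff (dead); C=last symbol f (ok)
All strings over {e,f} with no two consecutive f's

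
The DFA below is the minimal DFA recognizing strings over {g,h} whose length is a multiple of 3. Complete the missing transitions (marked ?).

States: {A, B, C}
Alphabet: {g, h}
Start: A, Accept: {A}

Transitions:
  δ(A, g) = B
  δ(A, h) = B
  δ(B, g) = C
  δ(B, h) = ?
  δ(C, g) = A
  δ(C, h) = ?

From the language and accept set, identify what each state tracks — A: length ≡ 0 (mod 3); B: length ≡ 1 (mod 3); C: length ≡ 2 (mod 3).
Each missing δ(q, a) is the state matching the new tracked value after reading a.
δ(B, h) = C; δ(C, h) = A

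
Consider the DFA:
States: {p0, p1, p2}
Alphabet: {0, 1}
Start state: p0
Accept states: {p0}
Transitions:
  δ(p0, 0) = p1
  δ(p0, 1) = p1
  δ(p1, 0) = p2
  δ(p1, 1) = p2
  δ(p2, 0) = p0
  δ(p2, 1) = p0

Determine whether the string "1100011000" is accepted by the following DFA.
Processing string "1100011000":
  p0 --1--> p1
  p1 --1--> p2
  p2 --0--> p0
  p0 --0--> p1
  p1 --0--> p2
  p2 --1--> p0
  p0 --1--> p1
  p1 --0--> p2
  p2 --0--> p0
  p0 --0--> p1
Final state: p1
Accept states: {p0}
No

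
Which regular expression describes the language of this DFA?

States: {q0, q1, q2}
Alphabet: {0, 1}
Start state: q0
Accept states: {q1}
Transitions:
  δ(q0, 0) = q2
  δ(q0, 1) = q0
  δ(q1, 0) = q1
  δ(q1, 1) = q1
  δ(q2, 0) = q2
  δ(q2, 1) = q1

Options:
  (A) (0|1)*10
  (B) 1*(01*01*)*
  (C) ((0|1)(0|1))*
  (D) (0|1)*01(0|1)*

Check each option against the DFA on short strings; one disagreement eliminates an option:
  (A) (0|1)*10: on '01' the DFA goes q0 → q2 → q1 and accepts (q1 ∈ Accept), but the regex does not match it → eliminate
  (B) 1*(01*01*)*: on ε the DFA stays in q0 and rejects (q0 ∉ Accept), but the regex matches it → eliminate
  (C) ((0|1)(0|1))*: on ε the DFA stays in q0 and rejects (q0 ∉ Accept), but the regex matches it → eliminate
  (D) (0|1)*01(0|1)*: agrees with the DFA on every string of length ≤ 6
Only (D) is consistent with the DFA.
(D) (0|1)*01(0|1)*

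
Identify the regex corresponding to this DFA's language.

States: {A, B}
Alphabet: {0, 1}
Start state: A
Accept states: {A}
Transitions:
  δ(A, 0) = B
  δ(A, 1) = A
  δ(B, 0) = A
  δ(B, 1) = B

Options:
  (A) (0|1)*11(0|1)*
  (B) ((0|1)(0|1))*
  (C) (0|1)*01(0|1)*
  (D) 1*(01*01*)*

Check each option against the DFA on short strings; one disagreement eliminates an option:
  (A) (0|1)*11(0|1)*: on ε the DFA stays in A and accepts (A ∈ Accept), but the regex does not match it → eliminate
  (B) ((0|1)(0|1))*: on '1' the DFA goes A → A and accepts (A ∈ Accept), but the regex does not match it → eliminate
  (C) (0|1)*01(0|1)*: on ε the DFA stays in A and accepts (A ∈ Accept), but the regex does not match it → eliminate
  (D) 1*(01*01*)*: agrees with the DFA on every string of length ≤ 6
Only (D) is consistent with the DFA.
(D) 1*(01*01*)*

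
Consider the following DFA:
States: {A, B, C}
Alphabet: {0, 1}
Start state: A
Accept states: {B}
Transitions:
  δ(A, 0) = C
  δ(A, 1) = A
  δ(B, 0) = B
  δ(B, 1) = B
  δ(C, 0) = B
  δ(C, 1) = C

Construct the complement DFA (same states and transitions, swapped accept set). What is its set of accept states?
Complement accept states = All states \ Original accept states
= {A, B, C} \ {B}
{A, C}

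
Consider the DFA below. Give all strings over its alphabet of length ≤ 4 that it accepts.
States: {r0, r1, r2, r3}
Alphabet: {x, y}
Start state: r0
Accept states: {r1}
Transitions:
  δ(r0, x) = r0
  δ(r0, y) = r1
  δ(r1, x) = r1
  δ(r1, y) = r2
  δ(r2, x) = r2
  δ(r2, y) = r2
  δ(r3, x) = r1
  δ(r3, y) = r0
y, xy, yx, xxy, xyx, yxx, xxxy, xxyx, xyxx, yxxx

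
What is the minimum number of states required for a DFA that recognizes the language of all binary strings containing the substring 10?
By Myhill–Nerode, count the distinguishable equivalence classes: 3 classes — one per longest suffix of the input that is a prefix of '10' (lengths 0 through 1), plus an absorbing 'already seen 10' class.
3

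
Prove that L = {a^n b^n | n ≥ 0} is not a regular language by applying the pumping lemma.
Assume L is regular with pumping length p. Idea: pumping the a-block changes the count balance.
Choose s = a^p b^p (length 2p ≥ p). By the pumping lemma, s = xyz with |xy| ≤ p, |y| > 0. So y = a^k for some k > 0 (since xy is entirely within the a's). Pumping gives xy²z = a^(p+k) b^p, which is not in L since p+k ≠ p.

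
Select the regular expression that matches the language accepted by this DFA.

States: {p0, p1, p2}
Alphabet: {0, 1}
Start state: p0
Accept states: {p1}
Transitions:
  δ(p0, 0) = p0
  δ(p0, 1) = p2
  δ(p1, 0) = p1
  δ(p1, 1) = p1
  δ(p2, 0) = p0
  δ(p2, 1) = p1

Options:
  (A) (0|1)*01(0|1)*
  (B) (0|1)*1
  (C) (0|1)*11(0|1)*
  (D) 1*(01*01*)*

Check each option against the DFA on short strings; one disagreement eliminates an option:
  (A) (0|1)*01(0|1)*: on '01' the DFA goes p0 → p0 → p2 and rejects (p2 ∉ Accept), but the regex matches it → eliminate
  (B) (0|1)*1: on '1' the DFA goes p0 → p2 and rejects (p2 ∉ Accept), but the regex matches it → eliminate
  (C) (0|1)*11(0|1)*: agrees with the DFA on every string of length ≤ 6
  (D) 1*(01*01*)*: on ε the DFA stays in p0 and rejects (p0 ∉ Accept), but the regex matches it → eliminate
Only (C) is consistent with the DFA.
(C) (0|1)*11(0|1)*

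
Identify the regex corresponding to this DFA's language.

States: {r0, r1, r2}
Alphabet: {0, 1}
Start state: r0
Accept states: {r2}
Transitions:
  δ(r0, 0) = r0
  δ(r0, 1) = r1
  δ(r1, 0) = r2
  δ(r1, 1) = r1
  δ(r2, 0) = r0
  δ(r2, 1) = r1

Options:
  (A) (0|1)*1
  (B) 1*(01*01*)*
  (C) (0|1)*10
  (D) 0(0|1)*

Check each option against the DFA on short strings; one disagreement eliminates an option:
  (A) (0|1)*1: on '1' the DFA goes r0 → r1 and rejects (r1 ∉ Accept), but the regex matches it → eliminate
  (B) 1*(01*01*)*: on ε the DFA stays in r0 and rejects (r0 ∉ Accept), but the regex matches it → eliminate
  (C) (0|1)*10: agrees with the DFA on every string of length ≤ 6
  (D) 0(0|1)*: on '0' the DFA goes r0 → r0 and rejects (r0 ∉ Accept), but the regex matches it → eliminate
Only (C) is consistent with the DFA.
(C) (0|1)*10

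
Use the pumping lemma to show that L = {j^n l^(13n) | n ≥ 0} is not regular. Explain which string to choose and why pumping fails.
Assume L is regular with pumping length p. Idea: pumping the j-block breaks the 1:13 ratio.
Choose s = j^p l^(13p) (length 14p ≥ p). By the pumping lemma, s = xyz with |xy| ≤ p, |y| > 0, so y = j^k with k ≥ 1. Then xy²z = j^(p+k) l^(13p). For this to be in L we would need 13p = 13(p+k), i.e. 13k = 0, contradicting k ≥ 1. So xy²z ∉ L.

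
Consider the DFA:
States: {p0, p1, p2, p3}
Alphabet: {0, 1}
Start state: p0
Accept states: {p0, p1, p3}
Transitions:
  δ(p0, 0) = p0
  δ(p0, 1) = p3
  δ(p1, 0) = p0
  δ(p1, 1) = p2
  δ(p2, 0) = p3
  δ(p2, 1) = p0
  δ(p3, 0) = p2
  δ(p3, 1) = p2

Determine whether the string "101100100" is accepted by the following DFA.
Processing string "101100100":
  p0 --1--> p3
  p3 --0--> p2
  p2 --1--> p0
  p0 --1--> p3
  p3 --0--> p2
  p2 --0--> p3
  p3 --1--> p2
  p2 --0--> p3
  p3 --0--> p2
Final state: p2
Accept states: {p0, p1, p3}
No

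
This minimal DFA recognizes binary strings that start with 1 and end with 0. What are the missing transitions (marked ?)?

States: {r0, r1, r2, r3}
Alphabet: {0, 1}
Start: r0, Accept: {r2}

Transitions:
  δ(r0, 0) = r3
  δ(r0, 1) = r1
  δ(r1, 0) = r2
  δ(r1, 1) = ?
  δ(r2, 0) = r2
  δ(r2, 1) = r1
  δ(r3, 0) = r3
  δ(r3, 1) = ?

From the language and accept set, identify what each state tracks — r0: no input read; r1: started with 1, last symbol 1; r2: started with 1, last symbol 0; r3: started with 0 (dead).
Each missing δ(q, a) is the state matching the new tracked value after reading a.
δ(r1, 1) = r1; δ(r3, 1) = r3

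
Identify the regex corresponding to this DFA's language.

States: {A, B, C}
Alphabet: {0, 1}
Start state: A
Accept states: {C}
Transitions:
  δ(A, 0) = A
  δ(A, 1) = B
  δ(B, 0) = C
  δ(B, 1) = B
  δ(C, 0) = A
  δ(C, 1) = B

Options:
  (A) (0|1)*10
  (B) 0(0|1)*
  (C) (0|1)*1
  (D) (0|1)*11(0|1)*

Check each option against the DFA on short strings; one disagreement eliminates an option:
  (A) (0|1)*10: agrees with the DFA on every string of length ≤ 6
  (B) 0(0|1)*: on '0' the DFA goes A → A and rejects (A ∉ Accept), but the regex matches it → eliminate
  (C) (0|1)*1: on '1' the DFA goes A → B and rejects (B ∉ Accept), but the regex matches it → eliminate
  (D) (0|1)*11(0|1)*: on '10' the DFA goes A → B → C and accepts (C ∈ Accept), but the regex does not match it → eliminate
Only (A) is consistent with the DFA.
(A) (0|1)*10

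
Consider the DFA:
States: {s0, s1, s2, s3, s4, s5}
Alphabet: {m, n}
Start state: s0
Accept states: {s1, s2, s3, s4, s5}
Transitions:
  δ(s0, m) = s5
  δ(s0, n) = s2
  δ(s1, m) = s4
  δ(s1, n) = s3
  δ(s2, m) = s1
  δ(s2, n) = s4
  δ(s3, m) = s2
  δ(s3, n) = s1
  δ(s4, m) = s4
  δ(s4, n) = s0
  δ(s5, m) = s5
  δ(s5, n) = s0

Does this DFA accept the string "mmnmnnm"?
Processing string "mmnmnnm":
  s0 --m--> s5
  s5 --m--> s5
  s5 --n--> s0
  s0 --m--> s5
  s5 --n--> s0
  s0 --n--> s2
  s2 --m--> s1
Final state: s1
Accept states: {s1, s2, s3, s4, s5}
Yes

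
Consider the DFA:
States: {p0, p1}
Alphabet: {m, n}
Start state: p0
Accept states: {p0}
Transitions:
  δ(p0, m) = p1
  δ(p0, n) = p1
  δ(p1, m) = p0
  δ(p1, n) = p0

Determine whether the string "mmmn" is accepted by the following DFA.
Processing string "mmmn":
  p0 --m--> p1
  p1 --m--> p0
  p0 --m--> p1
  p1 --n--> p0
Final state: p0
Accept states: {p0}
Yes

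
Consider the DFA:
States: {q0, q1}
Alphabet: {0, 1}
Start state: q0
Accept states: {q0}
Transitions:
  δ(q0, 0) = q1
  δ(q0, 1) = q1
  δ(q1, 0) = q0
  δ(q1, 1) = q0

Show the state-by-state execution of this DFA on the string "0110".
read '0': q0 → q1
  read '1': q1 → q0
  read '1': q0 → q1
  read '0': q1 → q0
q0 -> q1 -> q0 -> q1 -> q0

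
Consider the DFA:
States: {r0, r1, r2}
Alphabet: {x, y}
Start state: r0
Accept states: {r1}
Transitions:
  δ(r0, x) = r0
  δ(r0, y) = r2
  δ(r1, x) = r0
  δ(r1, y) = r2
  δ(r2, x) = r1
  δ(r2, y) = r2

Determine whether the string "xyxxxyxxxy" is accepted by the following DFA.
Processing string "xyxxxyxxxy":
  r0 --x--> r0
  r0 --y--> r2
  r2 --x--> r1
  r1 --x--> r0
  r0 --x--> r0
  r0 --y--> r2
  r2 --x--> r1
  r1 --x--> r0
  r0 --x--> r0
  r0 --y--> r2
Final state: r2
Accept states: {r1}
No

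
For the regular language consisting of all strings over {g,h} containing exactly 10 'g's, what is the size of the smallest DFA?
By Myhill–Nerode, count the distinguishable equivalence classes: 12 classes — having seen 0, 1, …, 10, or >10 copies of 'g'; the count-10 class is the only accepting one and >10 is dead.
12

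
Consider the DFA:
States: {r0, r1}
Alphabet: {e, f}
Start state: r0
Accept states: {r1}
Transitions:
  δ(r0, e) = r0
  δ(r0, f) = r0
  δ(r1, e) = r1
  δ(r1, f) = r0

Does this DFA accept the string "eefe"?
Processing string "eefe":
  r0 --e--> r0
  r0 --e--> r0
  r0 --f--> r0
  r0 --e--> r0
Final state: r0
Accept states: {r1}
No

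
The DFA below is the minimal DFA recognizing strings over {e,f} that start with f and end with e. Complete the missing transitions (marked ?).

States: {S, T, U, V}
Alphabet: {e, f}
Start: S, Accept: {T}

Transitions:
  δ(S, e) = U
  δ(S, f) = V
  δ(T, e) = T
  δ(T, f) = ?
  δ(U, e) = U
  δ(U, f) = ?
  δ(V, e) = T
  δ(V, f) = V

From the language and accept set, identify what each state tracks — S: no input read; T: started with f, last symbol e; U: started with e (dead); V: started with f, last symbol f.
Each missing δ(q, a) is the state matching the new tracked value after reading a.
δ(T, f) = V; δ(U, f) = U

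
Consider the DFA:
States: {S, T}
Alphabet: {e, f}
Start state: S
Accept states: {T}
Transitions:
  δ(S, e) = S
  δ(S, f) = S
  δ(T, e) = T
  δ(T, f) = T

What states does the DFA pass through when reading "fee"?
read 'f': S → S
  read 'e': S → S
  read 'e': S → S
S -> S -> S -> S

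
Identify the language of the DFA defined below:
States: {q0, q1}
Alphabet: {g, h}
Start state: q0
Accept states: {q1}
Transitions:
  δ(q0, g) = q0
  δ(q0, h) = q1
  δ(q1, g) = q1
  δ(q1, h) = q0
Testing a few strings:
  'hg' → accept
  'h' → accept
  'g' → reject
  'hhg' → reject
State roles: q0=even number of h's so far; q1=odd number of h's so far
All strings over {g,h} with an odd number of h's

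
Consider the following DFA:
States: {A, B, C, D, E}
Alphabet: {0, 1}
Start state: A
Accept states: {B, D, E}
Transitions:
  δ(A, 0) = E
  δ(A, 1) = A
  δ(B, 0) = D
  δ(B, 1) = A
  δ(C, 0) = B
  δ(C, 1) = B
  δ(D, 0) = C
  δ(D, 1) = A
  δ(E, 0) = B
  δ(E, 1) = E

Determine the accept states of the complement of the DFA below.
Complement accept states = All states \ Original accept states
= {A, B, C, D, E} \ {B, D, E}
{A, C}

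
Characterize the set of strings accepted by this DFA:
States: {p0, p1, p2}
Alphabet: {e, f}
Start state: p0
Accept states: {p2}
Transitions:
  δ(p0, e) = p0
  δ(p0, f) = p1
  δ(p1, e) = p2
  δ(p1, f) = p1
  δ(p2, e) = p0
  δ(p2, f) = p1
Testing a few strings:
  'efe' → accept
  'eeee' → reject
  'f' → reject
  'ee' → reject
State roles: p0=no suffix match; p1=one trailing f; p2=suffix is fe
All strings over {e,f} ending with fe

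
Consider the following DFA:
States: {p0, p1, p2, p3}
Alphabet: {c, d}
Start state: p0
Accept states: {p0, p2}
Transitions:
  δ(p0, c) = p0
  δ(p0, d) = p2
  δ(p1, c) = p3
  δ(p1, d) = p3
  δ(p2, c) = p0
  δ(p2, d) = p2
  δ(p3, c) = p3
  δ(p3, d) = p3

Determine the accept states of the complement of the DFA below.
Complement accept states = All states \ Original accept states
= {p0, p1, p2, p3} \ {p0, p2}
{p1, p3}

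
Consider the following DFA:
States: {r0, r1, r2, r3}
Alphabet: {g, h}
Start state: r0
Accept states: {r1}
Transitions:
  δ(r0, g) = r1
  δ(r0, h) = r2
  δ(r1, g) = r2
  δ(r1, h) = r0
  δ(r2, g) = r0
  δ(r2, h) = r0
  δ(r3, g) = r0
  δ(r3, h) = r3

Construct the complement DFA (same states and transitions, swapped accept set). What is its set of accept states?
Complement accept states = All states \ Original accept states
= {r0, r1, r2, r3} \ {r1}
{r0, r2, r3}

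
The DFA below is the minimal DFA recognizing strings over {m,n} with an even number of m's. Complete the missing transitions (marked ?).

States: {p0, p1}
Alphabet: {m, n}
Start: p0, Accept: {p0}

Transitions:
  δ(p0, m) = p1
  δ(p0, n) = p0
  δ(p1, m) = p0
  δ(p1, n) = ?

From the language and accept set, identify what each state tracks — p0: even number of m's so far; p1: odd number of m's so far.
Each missing δ(q, a) is the state matching the new tracked value after reading a.
δ(p1, n) = p1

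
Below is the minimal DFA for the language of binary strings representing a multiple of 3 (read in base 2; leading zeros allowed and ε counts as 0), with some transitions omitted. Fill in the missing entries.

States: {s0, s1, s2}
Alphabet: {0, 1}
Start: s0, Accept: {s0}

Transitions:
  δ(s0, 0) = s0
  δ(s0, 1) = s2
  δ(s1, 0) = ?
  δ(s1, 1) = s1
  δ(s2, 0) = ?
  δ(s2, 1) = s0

From the language and accept set, identify what each state tracks — s0: value ≡ 0 (mod 3); s1: value ≡ 2 (mod 3); s2: value ≡ 1 (mod 3).
Each missing δ(q, a) is the state matching the new tracked value after reading a.
δ(s1, 0) = s2; δ(s2, 0) = s1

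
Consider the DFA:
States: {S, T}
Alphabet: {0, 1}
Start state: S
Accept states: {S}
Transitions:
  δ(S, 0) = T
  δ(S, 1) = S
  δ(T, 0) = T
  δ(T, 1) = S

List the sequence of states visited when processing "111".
read '1': S → S
  read '1': S → S
  read '1': S → S
S -> S -> S -> S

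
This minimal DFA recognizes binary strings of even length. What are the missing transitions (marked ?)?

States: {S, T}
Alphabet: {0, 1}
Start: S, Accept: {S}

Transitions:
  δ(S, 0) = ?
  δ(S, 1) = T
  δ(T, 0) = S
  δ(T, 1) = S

From the language and accept set, identify what each state tracks — S: even length so far; T: odd length so far.
Each missing δ(q, a) is the state matching the new tracked value after reading a.
δ(S, 0) = T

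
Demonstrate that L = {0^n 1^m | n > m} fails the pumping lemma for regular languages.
Assume L is regular with pumping length p. Idea: pumping down the 0-block drops the 0-count to at most the 1-count.
Choose s = 0^(p+1) 1^p ∈ L (|s| = 2p+1 ≥ p). By the pumping lemma, s = xyz with |xy| ≤ p, |y| > 0, so y = 0^k with k ≥ 1. Take i = 0: xz = 0^(p+1−k) 1^p. Since k ≥ 1, p+1−k ≤ p, so the number of 0's is no longer strictly greater than the number of 1's, hence xz ∉ L.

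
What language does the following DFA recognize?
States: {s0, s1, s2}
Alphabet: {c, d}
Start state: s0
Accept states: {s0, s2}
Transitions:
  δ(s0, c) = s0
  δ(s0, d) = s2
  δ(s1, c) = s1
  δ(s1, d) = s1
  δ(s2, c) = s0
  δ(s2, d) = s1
Testing a few strings:
  'ddcd' → reject
  'c' → accept
  'ccdc' → accept
  'ddd' → reject
State roles: s0=last symbol not d (ok); s1=saw dd (dead); s2=last symbol d (ok)
All strings over {c,d} with no two consecutive d's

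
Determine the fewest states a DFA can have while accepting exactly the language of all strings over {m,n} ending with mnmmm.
By Myhill–Nerode, count the distinguishable equivalence classes: 6 classes — one per longest suffix of the input that is a prefix of 'mnmmm' (lengths 0 through 5); only the length-5 class is accepting.
6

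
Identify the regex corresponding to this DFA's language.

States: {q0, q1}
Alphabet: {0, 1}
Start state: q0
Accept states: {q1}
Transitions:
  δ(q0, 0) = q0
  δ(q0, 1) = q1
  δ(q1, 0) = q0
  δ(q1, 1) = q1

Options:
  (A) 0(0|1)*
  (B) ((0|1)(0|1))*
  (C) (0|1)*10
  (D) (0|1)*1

Check each option against the DFA on short strings; one disagreement eliminates an option:
  (A) 0(0|1)*: on '0' the DFA goes q0 → q0 and rejects (q0 ∉ Accept), but the regex matches it → eliminate
  (B) ((0|1)(0|1))*: on ε the DFA stays in q0 and rejects (q0 ∉ Accept), but the regex matches it → eliminate
  (C) (0|1)*10: on '1' the DFA goes q0 → q1 and accepts (q1 ∈ Accept), but the regex does not match it → eliminate
  (D) (0|1)*1: agrees with the DFA on every string of length ≤ 6
Only (D) is consistent with the DFA.
(D) (0|1)*1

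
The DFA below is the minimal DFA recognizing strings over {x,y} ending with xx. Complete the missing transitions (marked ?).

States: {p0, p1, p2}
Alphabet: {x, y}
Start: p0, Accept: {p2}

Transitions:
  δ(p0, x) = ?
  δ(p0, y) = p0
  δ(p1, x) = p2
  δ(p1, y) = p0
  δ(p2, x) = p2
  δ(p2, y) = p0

From the language and accept set, identify what each state tracks — p0: last symbol not x; p1: one trailing x; p2: two trailing x's.
Each missing δ(q, a) is the state matching the new tracked value after reading a.
δ(p0, x) = p1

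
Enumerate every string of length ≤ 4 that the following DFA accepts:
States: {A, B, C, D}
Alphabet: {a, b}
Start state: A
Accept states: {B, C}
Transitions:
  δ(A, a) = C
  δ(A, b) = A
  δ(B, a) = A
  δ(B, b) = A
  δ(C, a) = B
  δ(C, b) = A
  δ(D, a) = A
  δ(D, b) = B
a, aa, ba, aba, baa, bba, aaaa, aaba, abaa, abba, baba, bbaa, bbba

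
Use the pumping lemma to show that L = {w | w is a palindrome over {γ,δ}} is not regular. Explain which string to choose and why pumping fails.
Assume L is regular with pumping length p. Idea: pumping the leading γ-block breaks the symmetry.
Choose s = γ^p δ γ^p (a palindrome of length 2p+1 ≥ p). By the pumping lemma, s = xyz with |xy| ≤ p, |y| > 0, so y = γ^k with k > 0 (xy lies entirely in the first γ^p). Then xy²z = γ^(p+k) δ γ^p, which is not a palindrome since p+k ≠ p.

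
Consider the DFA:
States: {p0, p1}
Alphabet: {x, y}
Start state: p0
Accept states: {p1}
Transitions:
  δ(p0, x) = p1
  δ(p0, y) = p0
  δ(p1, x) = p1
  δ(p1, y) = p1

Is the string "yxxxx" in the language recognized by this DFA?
Processing string "yxxxx":
  p0 --y--> p0
  p0 --x--> p1
  p1 --x--> p1
  p1 --x--> p1
  p1 --x--> p1
Final state: p1
Accept states: {p1}
Yes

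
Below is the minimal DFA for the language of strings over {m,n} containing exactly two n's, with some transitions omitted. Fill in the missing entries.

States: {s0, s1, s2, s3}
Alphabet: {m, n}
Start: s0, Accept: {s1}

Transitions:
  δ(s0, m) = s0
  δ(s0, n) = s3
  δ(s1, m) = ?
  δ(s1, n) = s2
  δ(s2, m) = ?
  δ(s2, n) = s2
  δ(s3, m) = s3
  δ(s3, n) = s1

From the language and accept set, identify what each state tracks — s0: zero n's; s1: two n's; s2: ≥ three n's (dead); s3: one n.
Each missing δ(q, a) is the state matching the new tracked value after reading a.
δ(s1, m) = s1; δ(s2, m) = s2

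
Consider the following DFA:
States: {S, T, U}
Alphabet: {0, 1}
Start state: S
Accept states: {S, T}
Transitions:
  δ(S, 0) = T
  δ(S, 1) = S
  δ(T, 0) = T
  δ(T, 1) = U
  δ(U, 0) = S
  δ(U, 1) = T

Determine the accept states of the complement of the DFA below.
Complement accept states = All states \ Original accept states
= {S, T, U} \ {S, T}
{U}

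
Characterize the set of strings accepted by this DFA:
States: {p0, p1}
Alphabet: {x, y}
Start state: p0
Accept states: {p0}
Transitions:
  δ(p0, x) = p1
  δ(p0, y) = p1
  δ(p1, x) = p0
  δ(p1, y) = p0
Testing a few strings:
  'xy' → accept
  'xxx' → reject
  'xyx' → reject
  'xx' → accept
State roles: p0=even length so far; p1=odd length so far
All strings over {x,y} of even length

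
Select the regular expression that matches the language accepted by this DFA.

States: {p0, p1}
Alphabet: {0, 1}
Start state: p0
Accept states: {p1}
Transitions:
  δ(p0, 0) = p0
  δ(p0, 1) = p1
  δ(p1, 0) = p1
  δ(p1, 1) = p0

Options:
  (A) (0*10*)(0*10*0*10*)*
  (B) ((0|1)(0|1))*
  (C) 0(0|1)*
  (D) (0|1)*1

Check each option against the DFA on short strings; one disagreement eliminates an option:
  (A) (0*10*)(0*10*0*10*)*: agrees with the DFA on every string of length ≤ 6
  (B) ((0|1)(0|1))*: on ε the DFA stays in p0 and rejects (p0 ∉ Accept), but the regex matches it → eliminate
  (C) 0(0|1)*: on '0' the DFA goes p0 → p0 and rejects (p0 ∉ Accept), but the regex matches it → eliminate
  (D) (0|1)*1: on '10' the DFA goes p0 → p1 → p1 and accepts (p1 ∈ Accept), but the regex does not match it → eliminate
Only (A) is consistent with the DFA.
(A) (0*10*)(0*10*0*10*)*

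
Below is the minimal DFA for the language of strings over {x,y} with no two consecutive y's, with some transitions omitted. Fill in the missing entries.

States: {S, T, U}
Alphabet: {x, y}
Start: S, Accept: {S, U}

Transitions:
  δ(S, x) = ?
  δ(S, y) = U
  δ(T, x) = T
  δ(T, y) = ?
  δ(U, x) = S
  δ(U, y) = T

From the language and accept set, identify what each state tracks — S: last symbol not y (ok); T: saw yy (dead); U: last symbol y (ok).
Each missing δ(q, a) is the state matching the new tracked value after reading a.
δ(S, x) = S; δ(T, y) = T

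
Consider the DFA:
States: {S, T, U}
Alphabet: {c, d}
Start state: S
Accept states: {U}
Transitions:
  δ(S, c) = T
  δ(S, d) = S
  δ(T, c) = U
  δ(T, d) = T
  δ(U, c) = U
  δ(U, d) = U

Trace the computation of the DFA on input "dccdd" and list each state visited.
read 'd': S → S
  read 'c': S → T
  read 'c': T → U
  read 'd': U → U
  read 'd': U → U
S -> S -> T -> U -> U -> U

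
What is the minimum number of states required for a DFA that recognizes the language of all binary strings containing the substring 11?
By Myhill–Nerode, count the distinguishable equivalence classes: 3 classes — one per longest suffix of the input that is a prefix of '11' (lengths 0 through 1), plus an absorbing 'already seen 11' class.
3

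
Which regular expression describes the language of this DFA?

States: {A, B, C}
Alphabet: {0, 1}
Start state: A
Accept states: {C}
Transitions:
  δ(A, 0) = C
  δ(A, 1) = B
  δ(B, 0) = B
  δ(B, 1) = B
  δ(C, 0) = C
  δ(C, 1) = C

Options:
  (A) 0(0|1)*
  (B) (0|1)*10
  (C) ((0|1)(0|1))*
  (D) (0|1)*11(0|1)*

Check each option against the DFA on short strings; one disagreement eliminates an option:
  (A) 0(0|1)*: agrees with the DFA on every string of length ≤ 6
  (B) (0|1)*10: on '0' the DFA goes A → C and accepts (C ∈ Accept), but the regex does not match it → eliminate
  (C) ((0|1)(0|1))*: on ε the DFA stays in A and rejects (A ∉ Accept), but the regex matches it → eliminate
  (D) (0|1)*11(0|1)*: on '0' the DFA goes A → C and accepts (C ∈ Accept), but the regex does not match it → eliminate
Only (A) is consistent with the DFA.
(A) 0(0|1)*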